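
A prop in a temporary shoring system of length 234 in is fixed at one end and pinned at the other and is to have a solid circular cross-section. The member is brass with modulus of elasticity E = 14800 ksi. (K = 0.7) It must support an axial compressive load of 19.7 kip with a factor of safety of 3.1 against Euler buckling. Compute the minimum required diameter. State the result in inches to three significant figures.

d ≈ 3.89 in

Required P_cr = n·P = 3.1 × 19.7 = 61.07 kip
L_e = K·L = 0.7 × 234 = 163.8 in
Required I = P_cr·L_e²/(π²E) = 6.107×10^4 × 163.8² / (π² × 1.48×10^7) = 11.22 in⁴
Solid circle: I = πd⁴/64  ⇒  d = (64I/π)^(1/4) = (64×11.22/π)^(1/4) = 3.89 in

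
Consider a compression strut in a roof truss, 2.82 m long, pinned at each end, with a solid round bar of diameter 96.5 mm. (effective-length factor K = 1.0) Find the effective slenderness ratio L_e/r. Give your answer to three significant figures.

For a solid circle r = d/4 = 96.5/4 = 24.12 mm
L_e = K·L = 1 × 2.82 m = 2.820 m = 2820.0 mm
λ = L_e / r_min = 2820.0 / 24.12 = 117

λ ≈ 117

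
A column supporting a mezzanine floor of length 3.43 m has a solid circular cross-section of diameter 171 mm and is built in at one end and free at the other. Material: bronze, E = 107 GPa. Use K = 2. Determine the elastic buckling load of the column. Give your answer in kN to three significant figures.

I = πd⁴/64 = π×171⁴/64 = 4.197×10^7 mm⁴
I = 4.197×10^7 mm⁴ = 4.197×10^-5 m⁴
Effective length L_e = K·L = 2 × 3.43 = 6.860 m
P_cr = π²EI / L_e² = π² × 107×10⁹ × 4.197×10^-5 / 6.860² = 9.419×10^5 N

P_cr ≈ 942 kN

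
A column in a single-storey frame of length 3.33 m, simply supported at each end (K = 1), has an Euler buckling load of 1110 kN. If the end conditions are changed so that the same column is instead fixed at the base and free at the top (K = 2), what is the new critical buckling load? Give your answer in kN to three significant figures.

P_cr ≈ 278 kN

P_cr ∝ 1/K², so P_cr,new = P_cr,old × (K_old/K_new)² = 1110 × (1/2)²
= 1110 × 0.2500 = 278 kN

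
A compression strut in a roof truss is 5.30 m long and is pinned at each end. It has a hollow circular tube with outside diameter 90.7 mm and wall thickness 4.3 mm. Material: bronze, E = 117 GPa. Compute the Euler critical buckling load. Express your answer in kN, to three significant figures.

Inner diameter d_i = 90.7 − 2×4.3 = 82.10 mm
I = π(d_o⁴ − d_i⁴)/64 = π(90.7⁴ − 82.10⁴)/64 = 1.092×10^6 mm⁴
I = 1.092×10^6 mm⁴ = 1.092×10^-6 m⁴
Effective length L_e = K·L = 1 × 5.30 = 5.300 m
P_cr = π²EI / L_e² = π² × 117×10⁹ × 1.092×10^-6 / 5.300² = 4.488×10^4 N

P_cr ≈ 44.9 kN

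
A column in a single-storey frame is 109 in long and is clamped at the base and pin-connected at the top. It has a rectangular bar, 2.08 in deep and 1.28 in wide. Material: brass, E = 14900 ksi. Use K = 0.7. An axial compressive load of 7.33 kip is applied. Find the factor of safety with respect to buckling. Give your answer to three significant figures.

n ≈ 1.25

Buckling occurs about the weak axis: I_min = h·b³/12 with b = 1.28 in (the shorter side).
I_min = 2.08×1.28³/12 = 0.3635 in⁴
Effective length L_e = K·L = 0.7 × 109 = 76.30 in
P_cr = π²EI / L_e² = π² × 14900×10³ × 0.3635 / 76.30² = 9.182×10^3 lb
Factor of safety n = P_cr / P = 9.1822 / 7.33 = 1.25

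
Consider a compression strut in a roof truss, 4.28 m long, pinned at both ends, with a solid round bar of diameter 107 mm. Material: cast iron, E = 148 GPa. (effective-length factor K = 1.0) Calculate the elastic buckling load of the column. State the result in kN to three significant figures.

P_cr ≈ 513 kN

I = πd⁴/64 = π×107⁴/64 = 6.434×10^6 mm⁴
I = 6.434×10^6 mm⁴ = 6.434×10^-6 m⁴
Effective length L_e = K·L = 1 × 4.28 = 4.280 m
P_cr = π²EI / L_e² = π² × 148×10⁹ × 6.434×10^-6 / 4.280² = 5.131×10^5 N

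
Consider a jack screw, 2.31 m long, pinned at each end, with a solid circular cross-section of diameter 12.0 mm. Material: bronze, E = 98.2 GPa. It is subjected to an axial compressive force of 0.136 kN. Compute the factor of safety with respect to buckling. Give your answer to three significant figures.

n ≈ 1.36

I = πd⁴/64 = π×12.0⁴/64 = 1.018×10^3 mm⁴
I = 1.018×10^3 mm⁴ = 1.018×10^-9 m⁴
Effective length L_e = K·L = 1 × 2.31 = 2.310 m
P_cr = π²EI / L_e² = π² × 98.2×10⁹ × 1.018×10^-9 / 2.310² = 184.9 N
Factor of safety n = P_cr / P = 0.18488 / 0.136 = 1.36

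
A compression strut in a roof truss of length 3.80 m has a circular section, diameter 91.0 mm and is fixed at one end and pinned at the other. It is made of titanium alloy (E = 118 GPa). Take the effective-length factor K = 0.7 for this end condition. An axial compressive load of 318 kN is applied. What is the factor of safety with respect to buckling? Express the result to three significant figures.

n ≈ 1.74

I = πd⁴/64 = π×91.0⁴/64 = 3.366×10^6 mm⁴
I = 3.366×10^6 mm⁴ = 3.366×10^-6 m⁴
Effective length L_e = K·L = 0.7 × 3.80 = 2.660 m
P_cr = π²EI / L_e² = π² × 118×10⁹ × 3.366×10^-6 / 2.660² = 5.541×10^5 N
Factor of safety n = P_cr / P = 554.06 / 318 = 1.74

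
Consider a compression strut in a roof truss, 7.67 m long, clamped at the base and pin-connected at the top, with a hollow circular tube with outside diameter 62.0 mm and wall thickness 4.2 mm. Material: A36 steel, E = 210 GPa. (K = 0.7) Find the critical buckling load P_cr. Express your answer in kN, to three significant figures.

Inner diameter d_i = 62.0 − 2×4.2 = 53.60 mm
I = π(d_o⁴ − d_i⁴)/64 = π(62.0⁴ − 53.60⁴)/64 = 3.202×10^5 mm⁴
I = 3.202×10^5 mm⁴ = 3.202×10^-7 m⁴
Effective length L_e = K·L = 0.7 × 7.67 = 5.369 m
P_cr = π²EI / L_e² = π² × 210×10⁹ × 3.202×10^-7 / 5.369² = 2.302×10^4 N

P_cr ≈ 23.0 kN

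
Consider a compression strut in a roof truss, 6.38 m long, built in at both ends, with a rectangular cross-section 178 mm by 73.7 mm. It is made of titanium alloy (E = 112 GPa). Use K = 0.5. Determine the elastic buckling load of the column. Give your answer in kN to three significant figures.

Buckling occurs about the weak axis: I_min = h·b³/12 with b = 73.7 mm (the shorter side).
I_min = 178×73.7³/12 = 5.938×10^6 mm⁴
I = 5.938×10^6 mm⁴ = 5.938×10^-6 m⁴
Effective length L_e = K·L = 0.5 × 6.38 = 3.190 m
P_cr = π²EI / L_e² = π² × 112×10⁹ × 5.938×10^-6 / 3.190² = 6.450×10^5 N

P_cr ≈ 645 kN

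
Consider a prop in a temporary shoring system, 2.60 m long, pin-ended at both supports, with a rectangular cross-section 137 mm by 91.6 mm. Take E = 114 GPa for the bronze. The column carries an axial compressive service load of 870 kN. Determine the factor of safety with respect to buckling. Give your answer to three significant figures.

Buckling occurs about the weak axis: I_min = h·b³/12 with b = 91.6 mm (the shorter side).
I_min = 137×91.6³/12 = 8.775×10^6 mm⁴
I = 8.775×10^6 mm⁴ = 8.775×10^-6 m⁴
Effective length L_e = K·L = 1 × 2.60 = 2.600 m
P_cr = π²EI / L_e² = π² × 114×10⁹ × 8.775×10^-6 / 2.600² = 1.460×10^6 N
Factor of safety n = P_cr / P = 1460.4 / 870 = 1.68

n ≈ 1.68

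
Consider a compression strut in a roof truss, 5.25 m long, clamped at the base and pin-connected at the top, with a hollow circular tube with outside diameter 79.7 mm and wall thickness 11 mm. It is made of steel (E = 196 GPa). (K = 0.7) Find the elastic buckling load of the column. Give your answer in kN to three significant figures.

P_cr ≈ 206 kN

Inner diameter d_i = 79.7 − 2×11 = 57.70 mm
I = π(d_o⁴ − d_i⁴)/64 = π(79.7⁴ − 57.70⁴)/64 = 1.437×10^6 mm⁴
I = 1.437×10^6 mm⁴ = 1.437×10^-6 m⁴
Effective length L_e = K·L = 0.7 × 5.25 = 3.675 m
P_cr = π²EI / L_e² = π² × 196×10⁹ × 1.437×10^-6 / 3.675² = 2.058×10^5 N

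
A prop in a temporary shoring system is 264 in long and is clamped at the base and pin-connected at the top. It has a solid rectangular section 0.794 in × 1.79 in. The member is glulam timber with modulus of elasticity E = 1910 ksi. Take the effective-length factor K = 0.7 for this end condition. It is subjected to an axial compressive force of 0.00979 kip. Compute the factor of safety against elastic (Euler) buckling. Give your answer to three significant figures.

n ≈ 4.21

Buckling occurs about the weak axis: I_min = h·b³/12 with b = 0.794 in (the shorter side).
I_min = 1.79×0.794³/12 = 7.467×10^-2 in⁴
Effective length L_e = K·L = 0.7 × 264 = 184.8 in
P_cr = π²EI / L_e² = π² × 1910×10³ × 7.467×10^-2 / 184.8² = 41.22 lb
Factor of safety n = P_cr / P = 0.041216 / 0.00979 = 4.21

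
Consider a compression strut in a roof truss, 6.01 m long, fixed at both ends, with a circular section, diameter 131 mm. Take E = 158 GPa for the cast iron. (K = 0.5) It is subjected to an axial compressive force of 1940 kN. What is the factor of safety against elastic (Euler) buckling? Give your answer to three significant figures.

I = πd⁴/64 = π×131⁴/64 = 1.446×10^7 mm⁴
I = 1.446×10^7 mm⁴ = 1.446×10^-5 m⁴
Effective length L_e = K·L = 0.5 × 6.01 = 3.005 m
P_cr = π²EI / L_e² = π² × 158×10⁹ × 1.446×10^-5 / 3.005² = 2.496×10^6 N
Factor of safety n = P_cr / P = 2496.5 / 1940 = 1.29

n ≈ 1.29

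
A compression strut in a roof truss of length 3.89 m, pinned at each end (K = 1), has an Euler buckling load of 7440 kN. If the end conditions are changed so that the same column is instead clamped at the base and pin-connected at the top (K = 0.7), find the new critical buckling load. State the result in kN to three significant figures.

P_cr ≈ 15200 kN

P_cr ∝ 1/K², so P_cr,new = P_cr,old × (K_old/K_new)² = 7440 × (1/0.7)²
= 7440 × 2.041 = 15200 kN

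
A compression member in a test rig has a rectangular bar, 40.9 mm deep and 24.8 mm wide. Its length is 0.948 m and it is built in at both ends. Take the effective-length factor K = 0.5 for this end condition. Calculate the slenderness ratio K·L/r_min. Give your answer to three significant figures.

λ ≈ 66.2

For a rectangle r_min = b/√12 = 24.8/√12 = 7.159 mm
L_e = K·L = 0.5 × 0.948 m = 0.4740 m = 474.00 mm
λ = L_e / r_min = 474.00 / 7.159 = 66.2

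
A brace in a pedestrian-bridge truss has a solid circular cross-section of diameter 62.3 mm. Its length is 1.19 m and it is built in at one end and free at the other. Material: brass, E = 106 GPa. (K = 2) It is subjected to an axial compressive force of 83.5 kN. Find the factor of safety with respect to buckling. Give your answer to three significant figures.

n ≈ 1.64

I = πd⁴/64 = π×62.3⁴/64 = 7.395×10^5 mm⁴
I = 7.395×10^5 mm⁴ = 7.395×10^-7 m⁴
Effective length L_e = K·L = 2 × 1.19 = 2.380 m
P_cr = π²EI / L_e² = π² × 106×10⁹ × 7.395×10^-7 / 2.380² = 1.366×10^5 N
Factor of safety n = P_cr / P = 136.58 / 83.5 = 1.64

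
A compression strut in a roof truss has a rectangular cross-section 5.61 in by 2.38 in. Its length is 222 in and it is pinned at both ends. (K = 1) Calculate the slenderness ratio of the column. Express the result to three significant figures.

λ ≈ 323

Buckling occurs about the weak axis: I_min = h·b³/12 with b = 2.38 in (the shorter side).
I_min = 5.61×2.38³/12 = 6.302 in⁴
A = 13.35 in²;  r_min = √(I/A) = √(6.302/13.35) = 0.6870 in
L_e = K·L = 1 × 222 = 222.0 in
λ = L_e / r_min = 222.00 / 0.6870 = 323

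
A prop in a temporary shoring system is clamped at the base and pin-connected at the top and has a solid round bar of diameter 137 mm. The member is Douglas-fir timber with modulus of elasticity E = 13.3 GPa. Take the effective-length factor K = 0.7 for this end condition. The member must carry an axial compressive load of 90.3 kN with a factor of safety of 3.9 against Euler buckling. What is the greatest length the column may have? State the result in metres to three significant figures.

I = πd⁴/64 = π×137⁴/64 = 1.729×10^7 mm⁴
I = 1.729×10^-5 m⁴
Required critical load P_cr = n·P = 3.9 × 90.3 = 352.2 kN = 3.522×10^5 N
From P_cr = π²EI/(K·L)²:  L = (1/K)·√(π²EI/P_cr) = (1/0.7)·√(π²×1.33×10^10×1.729×10^-5/3.522×10^5)
L = 3.63 m

L_max ≈ 3.63 m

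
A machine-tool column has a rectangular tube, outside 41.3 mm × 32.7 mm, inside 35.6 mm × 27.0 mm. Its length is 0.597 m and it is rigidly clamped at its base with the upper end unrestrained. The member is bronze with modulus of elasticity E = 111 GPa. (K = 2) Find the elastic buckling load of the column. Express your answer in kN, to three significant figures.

P_cr ≈ 47.6 kN

Weak-axis I_min = (h_o·b_o³ − h_i·b_i³)/12 with b_o = 32.7, b_i = 27.00 mm (shorter outer/inner sides).
I_min = (41.3×32.7³ − 35.60×27.00³)/12 = 6.195×10^4 mm⁴
I = 6.195×10^4 mm⁴ = 6.195×10^-8 m⁴
Effective length L_e = K·L = 2 × 0.597 = 1.194 m
P_cr = π²EI / L_e² = π² × 111×10⁹ × 6.195×10^-8 / 1.194² = 4.760×10^4 N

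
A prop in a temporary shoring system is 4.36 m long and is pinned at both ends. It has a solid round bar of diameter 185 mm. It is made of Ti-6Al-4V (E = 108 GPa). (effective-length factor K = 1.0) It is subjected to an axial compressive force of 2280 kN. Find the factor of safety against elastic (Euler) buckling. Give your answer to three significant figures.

I = πd⁴/64 = π×185⁴/64 = 5.750×10^7 mm⁴
I = 5.750×10^7 mm⁴ = 5.750×10^-5 m⁴
Effective length L_e = K·L = 1 × 4.36 = 4.360 m
P_cr = π²EI / L_e² = π² × 108×10⁹ × 5.750×10^-5 / 4.360² = 3.224×10^6 N
Factor of safety n = P_cr / P = 3224.1 / 2280 = 1.41

n ≈ 1.41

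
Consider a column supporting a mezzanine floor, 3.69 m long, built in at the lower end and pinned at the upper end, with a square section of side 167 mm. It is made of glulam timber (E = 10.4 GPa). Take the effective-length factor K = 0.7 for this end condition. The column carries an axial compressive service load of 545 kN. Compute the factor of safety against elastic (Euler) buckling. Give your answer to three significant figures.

n ≈ 1.83

I = a⁴/12 = 167⁴/12 = 6.482×10^7 mm⁴
I = 6.482×10^7 mm⁴ = 6.482×10^-5 m⁴
Effective length L_e = K·L = 0.7 × 3.69 = 2.583 m
P_cr = π²EI / L_e² = π² × 10.4×10⁹ × 6.482×10^-5 / 2.583² = 9.972×10^5 N
Factor of safety n = P_cr / P = 997.17 / 545 = 1.83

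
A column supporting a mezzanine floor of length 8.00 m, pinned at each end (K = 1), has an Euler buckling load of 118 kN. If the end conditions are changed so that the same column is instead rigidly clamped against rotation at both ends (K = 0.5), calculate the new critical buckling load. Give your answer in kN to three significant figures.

P_cr ∝ 1/K², so P_cr,new = P_cr,old × (K_old/K_new)² = 118 × (1/0.5)²
= 118 × 4.000 = 472 kN

P_cr ≈ 472 kN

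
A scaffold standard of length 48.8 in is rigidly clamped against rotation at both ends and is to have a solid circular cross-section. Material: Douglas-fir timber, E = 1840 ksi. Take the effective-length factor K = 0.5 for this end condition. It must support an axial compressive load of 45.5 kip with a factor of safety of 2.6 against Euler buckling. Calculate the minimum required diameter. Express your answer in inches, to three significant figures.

Required P_cr = n·P = 2.6 × 45.5 = 118.3 kip
L_e = K·L = 0.5 × 48.8 = 24.40 in
Required I = P_cr·L_e²/(π²E) = 1.183×10^5 × 24.40² / (π² × 1.84×10^6) = 3.878 in⁴
Solid circle: I = πd⁴/64  ⇒  d = (64I/π)^(1/4) = (64×3.878/π)^(1/4) = 2.98 in

d ≈ 2.98 in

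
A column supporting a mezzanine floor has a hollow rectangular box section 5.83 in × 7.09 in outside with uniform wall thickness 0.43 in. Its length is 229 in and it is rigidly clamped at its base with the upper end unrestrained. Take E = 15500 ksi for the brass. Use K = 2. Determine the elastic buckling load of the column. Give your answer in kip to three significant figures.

P_cr ≈ 38.9 kip

Inner dimensions: h_i = 7.09 − 2×0.43 = 6.230 in, b_i = 5.83 − 2×0.43 = 4.970 in
Weak-axis I_min = (h_o·b_o³ − h_i·b_i³)/12 with b_o = 5.83, b_i = 4.970 in (shorter outer/inner sides).
I_min = (7.09×5.83³ − 6.230×4.970³)/12 = 53.34 in⁴
Effective length L_e = K·L = 2 × 229 = 458.0 in
P_cr = π²EI / L_e² = π² × 15500×10³ × 53.34 / 458.0² = 3.890×10^4 lb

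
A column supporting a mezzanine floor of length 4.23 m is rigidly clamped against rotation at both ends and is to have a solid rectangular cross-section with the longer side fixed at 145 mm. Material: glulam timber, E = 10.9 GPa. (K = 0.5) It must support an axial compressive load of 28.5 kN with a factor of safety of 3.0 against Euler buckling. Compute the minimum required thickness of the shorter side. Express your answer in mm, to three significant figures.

Required P_cr = n·P = 3.0 × 28.5 = 85.50 kN
L_e = K·L = 0.5 × 4.23 = 2.115 m
Required I = P_cr·L_e²/(π²E) = 8.550×10^4 × 2.115² / (π² × 1.09×10^10) = 3.555×10^-6 m⁴
I_req = 3.555×10^6 mm⁴
Rectangle, weak axis: I_min = h·b³/12 with h = 145 mm fixed  ⇒  b = (12I/h)^(1/3) = 66.5 mm

b ≈ 66.5 mm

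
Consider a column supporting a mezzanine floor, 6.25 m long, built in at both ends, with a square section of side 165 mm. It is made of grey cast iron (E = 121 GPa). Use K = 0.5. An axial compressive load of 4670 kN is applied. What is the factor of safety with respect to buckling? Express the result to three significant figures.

I = a⁴/12 = 165⁴/12 = 6.177×10^7 mm⁴
I = 6.177×10^7 mm⁴ = 6.177×10^-5 m⁴
Effective length L_e = K·L = 0.5 × 6.25 = 3.125 m
P_cr = π²EI / L_e² = π² × 121×10⁹ × 6.177×10^-5 / 3.125² = 7.553×10^6 N
Factor of safety n = P_cr / P = 7553.3 / 4670 = 1.62

n ≈ 1.62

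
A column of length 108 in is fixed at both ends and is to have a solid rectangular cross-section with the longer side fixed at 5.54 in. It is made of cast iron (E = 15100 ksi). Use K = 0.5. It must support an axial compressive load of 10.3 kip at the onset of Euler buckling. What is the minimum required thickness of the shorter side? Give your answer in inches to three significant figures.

b ≈ 0.759 in

L_e = K·L = 0.5 × 108 = 54.00 in
Required I = P_cr·L_e²/(π²E) = 1.030×10^4 × 54.00² / (π² × 1.51×10^7) = 0.2015 in⁴
Rectangle, weak axis: I_min = h·b³/12 with h = 5.54 in fixed  ⇒  b = (12I/h)^(1/3) = 0.759 in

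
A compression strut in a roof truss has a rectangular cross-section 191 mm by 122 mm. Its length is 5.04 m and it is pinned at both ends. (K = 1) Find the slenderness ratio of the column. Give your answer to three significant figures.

For a rectangle r_min = b/√12 = 122/√12 = 35.22 mm
L_e = K·L = 1 × 5.04 m = 5.040 m = 5040.0 mm
λ = L_e / r_min = 5040.0 / 35.22 = 143

λ ≈ 143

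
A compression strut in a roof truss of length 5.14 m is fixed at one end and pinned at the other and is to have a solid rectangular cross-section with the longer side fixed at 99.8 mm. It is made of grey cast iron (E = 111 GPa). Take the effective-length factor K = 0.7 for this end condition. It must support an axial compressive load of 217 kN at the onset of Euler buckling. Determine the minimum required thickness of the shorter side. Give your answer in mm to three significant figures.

L_e = K·L = 0.7 × 5.14 = 3.598 m
Required I = P_cr·L_e²/(π²E) = 2.170×10^5 × 3.598² / (π² × 1.11×10^11) = 2.564×10^-6 m⁴
I_req = 2.564×10^6 mm⁴
Rectangle, weak axis: I_min = h·b³/12 with h = 99.8 mm fixed  ⇒  b = (12I/h)^(1/3) = 67.6 mm

b ≈ 67.6 mm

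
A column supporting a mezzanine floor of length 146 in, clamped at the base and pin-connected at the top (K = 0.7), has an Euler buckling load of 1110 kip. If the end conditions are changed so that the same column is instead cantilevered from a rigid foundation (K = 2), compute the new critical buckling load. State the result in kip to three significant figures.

P_cr ∝ 1/K², so P_cr,new = P_cr,old × (K_old/K_new)² = 1110 × (0.7/2)²
= 1110 × 0.1225 = 136 kip

P_cr ≈ 136 kip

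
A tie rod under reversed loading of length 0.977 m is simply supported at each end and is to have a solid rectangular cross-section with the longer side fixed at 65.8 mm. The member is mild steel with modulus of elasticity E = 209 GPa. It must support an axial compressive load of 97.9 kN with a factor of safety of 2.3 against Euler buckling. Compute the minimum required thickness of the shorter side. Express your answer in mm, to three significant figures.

b ≈ 26.7 mm

Required P_cr = n·P = 2.3 × 97.9 = 225.2 kN
L_e = K·L = 1 × 0.977 = 0.9770 m
Required I = P_cr·L_e²/(π²E) = 2.252×10^5 × 0.9770² / (π² × 2.09×10^11) = 1.042×10^-7 m⁴
I_req = 1.042×10^5 mm⁴
Rectangle, weak axis: I_min = h·b³/12 with h = 65.8 mm fixed  ⇒  b = (12I/h)^(1/3) = 26.7 mm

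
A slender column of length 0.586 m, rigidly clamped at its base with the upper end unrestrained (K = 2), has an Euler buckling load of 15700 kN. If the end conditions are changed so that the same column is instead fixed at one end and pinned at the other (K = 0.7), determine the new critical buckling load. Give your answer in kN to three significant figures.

P_cr ≈ 128000 kN

P_cr ∝ 1/K², so P_cr,new = P_cr,old × (K_old/K_new)² = 15700 × (2/0.7)²
= 15700 × 8.163 = 128000 kN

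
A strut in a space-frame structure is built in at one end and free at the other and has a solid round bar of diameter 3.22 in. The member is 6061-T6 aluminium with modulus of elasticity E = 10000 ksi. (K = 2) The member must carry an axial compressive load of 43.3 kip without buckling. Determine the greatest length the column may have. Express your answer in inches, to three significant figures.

I = πd⁴/64 = π×3.22⁴/64 = 5.277 in⁴
At the buckling limit P_cr = P = 4.330×10^4 lb
From P_cr = π²EI/(K·L)²:  L = (1/K)·√(π²EI/P_cr) = (1/2)·√(π²×1.00×10^7×5.277/4.330×10^4)
L = 54.8 in

L_max ≈ 54.8 in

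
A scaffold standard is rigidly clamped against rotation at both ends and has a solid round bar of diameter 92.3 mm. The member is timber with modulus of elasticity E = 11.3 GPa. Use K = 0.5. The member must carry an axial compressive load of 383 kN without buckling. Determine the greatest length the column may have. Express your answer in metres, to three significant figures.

I = πd⁴/64 = π×92.3⁴/64 = 3.563×10^6 mm⁴
I = 3.563×10^-6 m⁴
At the buckling limit P_cr = P = 3.830×10^5 N
From P_cr = π²EI/(K·L)²:  L = (1/K)·√(π²EI/P_cr) = (1/0.5)·√(π²×1.13×10^10×3.563×10^-6/3.830×10^5)
L = 2.04 m

L_max ≈ 2.04 m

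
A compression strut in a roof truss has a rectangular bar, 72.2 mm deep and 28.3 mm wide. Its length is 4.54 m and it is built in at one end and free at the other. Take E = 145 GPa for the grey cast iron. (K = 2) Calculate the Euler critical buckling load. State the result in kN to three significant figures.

P_cr ≈ 2.37 kN

Buckling occurs about the weak axis: I_min = h·b³/12 with b = 28.3 mm (the shorter side).
I_min = 72.2×28.3³/12 = 1.364×10^5 mm⁴
I = 1.364×10^5 mm⁴ = 1.364×10^-7 m⁴
Effective length L_e = K·L = 2 × 4.54 = 9.080 m
P_cr = π²EI / L_e² = π² × 145×10⁹ × 1.364×10^-7 / 9.080² = 2.367×10^3 N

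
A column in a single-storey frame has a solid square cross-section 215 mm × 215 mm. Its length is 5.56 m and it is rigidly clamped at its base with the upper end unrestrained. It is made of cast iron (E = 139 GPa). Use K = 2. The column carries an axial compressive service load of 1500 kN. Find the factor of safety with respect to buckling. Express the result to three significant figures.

I = a⁴/12 = 215⁴/12 = 1.781×10^8 mm⁴
I = 1.781×10^8 mm⁴ = 1.781×10^-4 m⁴
Effective length L_e = K·L = 2 × 5.56 = 11.12 m
P_cr = π²EI / L_e² = π² × 139×10⁹ × 1.781×10^-4 / 11.12² = 1.976×10^6 N
Factor of safety n = P_cr / P = 1975.5 / 1500 = 1.32

n ≈ 1.32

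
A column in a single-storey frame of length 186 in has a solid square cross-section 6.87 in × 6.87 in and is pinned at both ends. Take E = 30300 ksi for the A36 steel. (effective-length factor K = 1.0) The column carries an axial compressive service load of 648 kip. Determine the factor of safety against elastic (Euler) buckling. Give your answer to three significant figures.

I = a⁴/12 = 6.87⁴/12 = 185.6 in⁴
Effective length L_e = K·L = 1 × 186 = 186.0 in
P_cr = π²EI / L_e² = π² × 30300×10³ × 185.6 / 186.0² = 1.605×10^6 lb
Factor of safety n = P_cr / P = 1604.6 / 648 = 2.48

n ≈ 2.48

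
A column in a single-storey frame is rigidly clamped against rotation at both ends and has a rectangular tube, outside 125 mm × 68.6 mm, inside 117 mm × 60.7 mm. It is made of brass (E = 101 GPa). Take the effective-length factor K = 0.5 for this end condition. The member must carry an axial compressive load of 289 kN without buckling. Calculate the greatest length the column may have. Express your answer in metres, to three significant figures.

Weak-axis I_min = (h_o·b_o³ − h_i·b_i³)/12 with b_o = 68.6, b_i = 60.70 mm (shorter outer/inner sides).
I_min = (125×68.6³ − 117.0×60.70³)/12 = 1.182×10^6 mm⁴
I = 1.182×10^-6 m⁴
At the buckling limit P_cr = P = 2.890×10^5 N
From P_cr = π²EI/(K·L)²:  L = (1/K)·√(π²EI/P_cr) = (1/0.5)·√(π²×1.01×10^11×1.182×10^-6/2.890×10^5)
L = 4.04 m

L_max ≈ 4.04 m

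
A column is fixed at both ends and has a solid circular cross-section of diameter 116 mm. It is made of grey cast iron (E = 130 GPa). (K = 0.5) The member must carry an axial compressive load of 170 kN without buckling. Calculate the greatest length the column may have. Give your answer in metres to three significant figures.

I = πd⁴/64 = π×116⁴/64 = 8.888×10^6 mm⁴
I = 8.888×10^-6 m⁴
At the buckling limit P_cr = P = 1.700×10^5 N
From P_cr = π²EI/(K·L)²:  L = (1/K)·√(π²EI/P_cr) = (1/0.5)·√(π²×1.30×10^11×8.888×10^-6/1.700×10^5)
L = 16.4 m

L_max ≈ 16.4 m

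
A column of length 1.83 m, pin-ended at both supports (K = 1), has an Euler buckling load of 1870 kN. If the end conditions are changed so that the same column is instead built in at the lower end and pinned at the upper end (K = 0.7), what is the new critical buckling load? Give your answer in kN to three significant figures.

P_cr ∝ 1/K², so P_cr,new = P_cr,old × (K_old/K_new)² = 1870 × (1/0.7)²
= 1870 × 2.041 = 3820 kN

P_cr ≈ 3820 kN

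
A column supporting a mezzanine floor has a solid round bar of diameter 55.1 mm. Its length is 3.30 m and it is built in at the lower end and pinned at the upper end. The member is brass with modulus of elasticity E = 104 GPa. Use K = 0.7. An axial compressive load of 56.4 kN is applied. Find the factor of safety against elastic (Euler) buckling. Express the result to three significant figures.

n ≈ 1.54

I = πd⁴/64 = π×55.1⁴/64 = 4.525×10^5 mm⁴
I = 4.525×10^5 mm⁴ = 4.525×10^-7 m⁴
Effective length L_e = K·L = 0.7 × 3.30 = 2.310 m
P_cr = π²EI / L_e² = π² × 104×10⁹ × 4.525×10^-7 / 2.310² = 8.703×10^4 N
Factor of safety n = P_cr / P = 87.033 / 56.4 = 1.54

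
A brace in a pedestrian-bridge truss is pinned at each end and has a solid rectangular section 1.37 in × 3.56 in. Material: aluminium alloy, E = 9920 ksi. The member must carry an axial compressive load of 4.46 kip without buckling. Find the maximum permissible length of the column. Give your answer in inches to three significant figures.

L_max ≈ 129 in

Buckling occurs about the weak axis: I_min = h·b³/12 with b = 1.37 in (the shorter side).
I_min = 3.56×1.37³/12 = 0.7628 in⁴
At the buckling limit P_cr = P = 4.460×10^3 lb
From P_cr = π²EI/(K·L)²:  L = (1/K)·√(π²EI/P_cr) = (1/1)·√(π²×9.92×10^6×0.7628/4.460×10^3)
L = 129 in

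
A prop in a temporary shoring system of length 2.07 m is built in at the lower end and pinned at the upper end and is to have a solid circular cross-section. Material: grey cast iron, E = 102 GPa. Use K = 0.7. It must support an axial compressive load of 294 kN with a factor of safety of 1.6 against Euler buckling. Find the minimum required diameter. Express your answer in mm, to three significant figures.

d ≈ 66.9 mm

Required P_cr = n·P = 1.6 × 294 = 470.4 kN
L_e = K·L = 0.7 × 2.07 = 1.449 m
Required I = P_cr·L_e²/(π²E) = 4.704×10^5 × 1.449² / (π² × 1.02×10^11) = 9.811×10^-7 m⁴
I_req = 9.811×10^5 mm⁴
Solid circle: I = πd⁴/64  ⇒  d = (64I/π)^(1/4) = (64×9.811×10^5/π)^(1/4) = 66.9 mm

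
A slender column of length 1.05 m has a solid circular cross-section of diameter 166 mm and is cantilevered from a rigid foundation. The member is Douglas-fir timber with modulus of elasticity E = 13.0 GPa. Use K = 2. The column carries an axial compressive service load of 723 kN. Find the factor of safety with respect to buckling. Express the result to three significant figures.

n ≈ 1.50

I = πd⁴/64 = π×166⁴/64 = 3.727×10^7 mm⁴
I = 3.727×10^7 mm⁴ = 3.727×10^-5 m⁴
Effective length L_e = K·L = 2 × 1.05 = 2.100 m
P_cr = π²EI / L_e² = π² × 13.0×10⁹ × 3.727×10^-5 / 2.100² = 1.084×10^6 N
Factor of safety n = P_cr / P = 1084.4 / 723 = 1.50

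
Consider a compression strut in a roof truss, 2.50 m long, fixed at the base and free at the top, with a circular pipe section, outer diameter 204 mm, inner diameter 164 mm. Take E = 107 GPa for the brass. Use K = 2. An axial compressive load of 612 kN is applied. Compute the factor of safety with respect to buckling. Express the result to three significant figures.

d_o = 204 mm, d_i = 164 mm
I = π(d_o⁴ − d_i⁴)/64 = π(204⁴ − 164.0⁴)/64 = 4.950×10^7 mm⁴
I = 4.950×10^7 mm⁴ = 4.950×10^-5 m⁴
Effective length L_e = K·L = 2 × 2.50 = 5.000 m
P_cr = π²EI / L_e² = π² × 107×10⁹ × 4.950×10^-5 / 5.000² = 2.091×10^6 N
Factor of safety n = P_cr / P = 2091.2 / 612 = 3.42

n ≈ 3.42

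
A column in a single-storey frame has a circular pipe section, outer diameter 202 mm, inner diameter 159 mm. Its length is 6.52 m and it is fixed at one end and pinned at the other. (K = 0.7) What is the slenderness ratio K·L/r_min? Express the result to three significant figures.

d_o = 202 mm, d_i = 159 mm
I = π(d_o⁴ − d_i⁴)/64 = π(202⁴ − 159.0⁴)/64 = 5.036×10^7 mm⁴
A = 1.219×10^4 mm²;  r_min = √(I/A) = √(5.036×10^7/1.219×10^4) = 64.27 mm
L_e = K·L = 0.7 × 6.52 m = 4.564 m = 4564.0 mm
λ = L_e / r_min = 4564.0 / 64.27 = 71.0

λ ≈ 71.0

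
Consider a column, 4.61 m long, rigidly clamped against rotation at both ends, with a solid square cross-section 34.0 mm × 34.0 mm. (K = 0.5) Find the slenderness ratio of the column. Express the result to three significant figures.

λ ≈ 235

I = a⁴/12 = 34.0⁴/12 = 1.114×10^5 mm⁴
A = 1.156×10^3 mm²;  r_min = √(I/A) = √(1.114×10^5/1.156×10^3) = 9.815 mm
L_e = K·L = 0.5 × 4.61 m = 2.305 m = 2305.0 mm
λ = L_e / r_min = 2305.0 / 9.815 = 235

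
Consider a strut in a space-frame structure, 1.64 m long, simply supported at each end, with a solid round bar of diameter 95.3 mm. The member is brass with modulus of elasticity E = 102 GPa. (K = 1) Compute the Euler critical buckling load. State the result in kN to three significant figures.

I = πd⁴/64 = π×95.3⁴/64 = 4.049×10^6 mm⁴
I = 4.049×10^6 mm⁴ = 4.049×10^-6 m⁴
Effective length L_e = K·L = 1 × 1.64 = 1.640 m
P_cr = π²EI / L_e² = π² × 102×10⁹ × 4.049×10^-6 / 1.640² = 1.515×10^6 N

P_cr ≈ 1520 kN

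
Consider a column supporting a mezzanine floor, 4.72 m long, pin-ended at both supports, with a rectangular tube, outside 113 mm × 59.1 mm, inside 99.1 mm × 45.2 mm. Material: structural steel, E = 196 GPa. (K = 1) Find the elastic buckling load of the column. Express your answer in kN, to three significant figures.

Weak-axis I_min = (h_o·b_o³ − h_i·b_i³)/12 with b_o = 59.1, b_i = 45.20 mm (shorter outer/inner sides).
I_min = (113×59.1³ − 99.10×45.20³)/12 = 1.181×10^6 mm⁴
I = 1.181×10^6 mm⁴ = 1.181×10^-6 m⁴
Effective length L_e = K·L = 1 × 4.72 = 4.720 m
P_cr = π²EI / L_e² = π² × 196×10⁹ × 1.181×10^-6 / 4.720² = 1.026×10^5 N

P_cr ≈ 103 kN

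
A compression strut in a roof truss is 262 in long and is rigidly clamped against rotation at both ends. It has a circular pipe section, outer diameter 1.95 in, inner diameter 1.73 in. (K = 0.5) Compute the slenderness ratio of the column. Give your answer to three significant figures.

d_o = 1.95 in, d_i = 1.73 in
I = π(d_o⁴ − d_i⁴)/64 = π(1.95⁴ − 1.730⁴)/64 = 0.2701 in⁴
A = 0.6359 in²;  r_min = √(I/A) = √(0.2701/0.6359) = 0.6517 in
L_e = K·L = 0.5 × 262 = 131.0 in
λ = L_e / r_min = 131.00 / 0.6517 = 201

λ ≈ 201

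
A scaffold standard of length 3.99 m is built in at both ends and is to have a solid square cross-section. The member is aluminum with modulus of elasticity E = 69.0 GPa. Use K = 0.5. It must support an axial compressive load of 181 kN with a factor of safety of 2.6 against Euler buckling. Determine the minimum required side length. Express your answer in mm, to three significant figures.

a ≈ 75.8 mm

Required P_cr = n·P = 2.6 × 181 = 470.6 kN
L_e = K·L = 0.5 × 3.99 = 1.995 m
Required I = P_cr·L_e²/(π²E) = 4.706×10^5 × 1.995² / (π² × 6.90×10^10) = 2.750×10^-6 m⁴
I_req = 2.750×10^6 mm⁴
Solid square: I = a⁴/12  ⇒  a = (12I)^(1/4) = (12×2.750×10^6)^(1/4) = 75.8 mm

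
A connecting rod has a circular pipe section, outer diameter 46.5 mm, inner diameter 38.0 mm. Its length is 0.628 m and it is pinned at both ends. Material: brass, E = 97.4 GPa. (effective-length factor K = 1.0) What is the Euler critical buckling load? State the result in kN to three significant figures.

P_cr ≈ 310 kN

d_o = 46.5 mm, d_i = 38.0 mm
I = π(d_o⁴ − d_i⁴)/64 = π(46.5⁴ − 38.00⁴)/64 = 1.271×10^5 mm⁴
I = 1.271×10^5 mm⁴ = 1.271×10^-7 m⁴
Effective length L_e = K·L = 1 × 0.628 = 0.6280 m
P_cr = π²EI / L_e² = π² × 97.4×10⁹ × 1.271×10^-7 / 0.6280² = 3.099×10^5 N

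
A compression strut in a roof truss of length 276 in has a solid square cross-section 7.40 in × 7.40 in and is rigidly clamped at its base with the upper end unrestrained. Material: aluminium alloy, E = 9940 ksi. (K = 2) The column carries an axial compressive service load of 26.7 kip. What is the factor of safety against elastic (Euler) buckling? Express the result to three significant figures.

I = a⁴/12 = 7.40⁴/12 = 249.9 in⁴
Effective length L_e = K·L = 2 × 276 = 552.0 in
P_cr = π²EI / L_e² = π² × 9940×10³ × 249.9 / 552.0² = 8.046×10^4 lb
Factor of safety n = P_cr / P = 80.455 / 26.7 = 3.01

n ≈ 3.01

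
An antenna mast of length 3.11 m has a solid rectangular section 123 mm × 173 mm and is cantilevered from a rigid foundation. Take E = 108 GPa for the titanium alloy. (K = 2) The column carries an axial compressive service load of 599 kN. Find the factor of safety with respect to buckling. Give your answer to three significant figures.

n ≈ 1.23

Buckling occurs about the weak axis: I_min = h·b³/12 with b = 123 mm (the shorter side).
I_min = 173×123³/12 = 2.683×10^7 mm⁴
I = 2.683×10^7 mm⁴ = 2.683×10^-5 m⁴
Effective length L_e = K·L = 2 × 3.11 = 6.220 m
P_cr = π²EI / L_e² = π² × 108×10⁹ × 2.683×10^-5 / 6.220² = 7.391×10^5 N
Factor of safety n = P_cr / P = 739.13 / 599 = 1.23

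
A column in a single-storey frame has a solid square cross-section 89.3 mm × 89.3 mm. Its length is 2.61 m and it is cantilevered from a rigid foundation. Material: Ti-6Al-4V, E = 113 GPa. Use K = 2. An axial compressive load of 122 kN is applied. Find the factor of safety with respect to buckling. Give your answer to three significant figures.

I = a⁴/12 = 89.3⁴/12 = 5.299×10^6 mm⁴
I = 5.299×10^6 mm⁴ = 5.299×10^-6 m⁴
Effective length L_e = K·L = 2 × 2.61 = 5.220 m
P_cr = π²EI / L_e² = π² × 113×10⁹ × 5.299×10^-6 / 5.220² = 2.169×10^5 N
Factor of safety n = P_cr / P = 216.90 / 122 = 1.78

n ≈ 1.78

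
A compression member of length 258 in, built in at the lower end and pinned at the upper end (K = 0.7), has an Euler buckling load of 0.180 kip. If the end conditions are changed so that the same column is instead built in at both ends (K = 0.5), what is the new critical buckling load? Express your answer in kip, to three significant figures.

P_cr ∝ 1/K², so P_cr,new = P_cr,old × (K_old/K_new)² = 0.180 × (0.7/0.5)²
= 0.180 × 1.960 = 0.353 kip

P_cr ≈ 0.353 kip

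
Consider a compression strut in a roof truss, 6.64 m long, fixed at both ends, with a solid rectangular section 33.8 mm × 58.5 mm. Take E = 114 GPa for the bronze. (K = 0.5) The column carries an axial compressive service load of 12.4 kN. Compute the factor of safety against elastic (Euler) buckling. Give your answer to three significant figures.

n ≈ 1.55

Buckling occurs about the weak axis: I_min = h·b³/12 with b = 33.8 mm (the shorter side).
I_min = 58.5×33.8³/12 = 1.882×10^5 mm⁴
I = 1.882×10^5 mm⁴ = 1.882×10^-7 m⁴
Effective length L_e = K·L = 0.5 × 6.64 = 3.320 m
P_cr = π²EI / L_e² = π² × 114×10⁹ × 1.882×10^-7 / 3.320² = 1.922×10^4 N
Factor of safety n = P_cr / P = 19.216 / 12.4 = 1.55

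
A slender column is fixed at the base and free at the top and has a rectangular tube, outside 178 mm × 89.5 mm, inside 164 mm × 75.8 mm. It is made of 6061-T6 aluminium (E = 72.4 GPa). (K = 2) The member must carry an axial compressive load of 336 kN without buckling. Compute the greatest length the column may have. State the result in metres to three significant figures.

L_max ≈ 1.58 m

Weak-axis I_min = (h_o·b_o³ − h_i·b_i³)/12 with b_o = 89.5, b_i = 75.80 mm (shorter outer/inner sides).
I_min = (178×89.5³ − 164.0×75.80³)/12 = 4.682×10^6 mm⁴
I = 4.682×10^-6 m⁴
At the buckling limit P_cr = P = 3.360×10^5 N
From P_cr = π²EI/(K·L)²:  L = (1/K)·√(π²EI/P_cr) = (1/2)·√(π²×7.24×10^10×4.682×10^-6/3.360×10^5)
L = 1.58 m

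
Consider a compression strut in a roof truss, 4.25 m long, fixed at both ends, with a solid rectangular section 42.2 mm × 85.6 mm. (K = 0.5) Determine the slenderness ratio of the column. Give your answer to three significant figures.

For a rectangle r_min = b/√12 = 42.2/√12 = 12.18 mm
L_e = K·L = 0.5 × 4.25 m = 2.125 m = 2125.0 mm
λ = L_e / r_min = 2125.0 / 12.18 = 174

λ ≈ 174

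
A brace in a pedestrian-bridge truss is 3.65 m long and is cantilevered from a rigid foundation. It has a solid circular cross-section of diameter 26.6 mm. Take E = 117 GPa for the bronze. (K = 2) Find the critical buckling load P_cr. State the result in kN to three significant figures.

I = πd⁴/64 = π×26.6⁴/64 = 2.458×10^4 mm⁴
I = 2.458×10^4 mm⁴ = 2.458×10^-8 m⁴
Effective length L_e = K·L = 2 × 3.65 = 7.300 m
P_cr = π²EI / L_e² = π² × 117×10⁹ × 2.458×10^-8 / 7.300² = 532.5 N

P_cr ≈ 0.533 kN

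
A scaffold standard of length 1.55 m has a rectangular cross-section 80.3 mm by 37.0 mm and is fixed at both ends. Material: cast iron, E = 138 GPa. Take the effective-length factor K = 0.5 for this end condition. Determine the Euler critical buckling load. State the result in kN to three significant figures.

P_cr ≈ 769 kN

Buckling occurs about the weak axis: I_min = h·b³/12 with b = 37.0 mm (the shorter side).
I_min = 80.3×37.0³/12 = 3.390×10^5 mm⁴
I = 3.390×10^5 mm⁴ = 3.390×10^-7 m⁴
Effective length L_e = K·L = 0.5 × 1.55 = 0.7750 m
P_cr = π²EI / L_e² = π² × 138×10⁹ × 3.390×10^-7 / 0.7750² = 7.686×10^5 N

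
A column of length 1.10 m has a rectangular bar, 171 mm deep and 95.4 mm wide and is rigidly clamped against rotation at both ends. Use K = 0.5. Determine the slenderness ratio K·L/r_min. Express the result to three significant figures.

λ ≈ 20.0

For a rectangle r_min = b/√12 = 95.4/√12 = 27.54 mm
L_e = K·L = 0.5 × 1.10 m = 0.5500 m = 550.00 mm
λ = L_e / r_min = 550.00 / 27.54 = 20.0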